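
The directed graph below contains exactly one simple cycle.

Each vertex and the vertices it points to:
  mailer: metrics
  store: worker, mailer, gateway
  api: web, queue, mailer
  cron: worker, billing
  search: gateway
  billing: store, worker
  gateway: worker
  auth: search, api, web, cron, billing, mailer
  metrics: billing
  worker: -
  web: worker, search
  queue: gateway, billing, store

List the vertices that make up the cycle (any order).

store, mailer, billing, metrics

DFS with gray/black marking from mailer:
mailer gray
  metrics gray
    billing gray
      store gray
        worker gray
        worker black
        store→mailer: mailer is gray → back edge
Back edge closes the cycle mailer → metrics → billing → store → mailer; its vertices are {store, mailer, billing, metrics}.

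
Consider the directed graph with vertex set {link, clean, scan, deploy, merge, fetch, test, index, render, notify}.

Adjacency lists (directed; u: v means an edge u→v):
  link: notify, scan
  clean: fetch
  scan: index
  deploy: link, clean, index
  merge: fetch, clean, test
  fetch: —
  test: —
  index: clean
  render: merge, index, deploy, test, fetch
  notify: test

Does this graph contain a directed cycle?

DFS with white/gray/black marking, starting from test:
test gray
test black
link gray
  notify gray
    notify→test: test black — skip
  notify black
  scan gray
    index gray
      clean gray
        fetch gray
        fetch black
      clean black
    index black
  scan black
link black
deploy gray
  deploy→link: link black — skip
  deploy→clean: clean black — skip
  deploy→index: index black — skip
deploy black
merge gray
  merge→fetch: fetch black — skip
  merge→clean: clean black — skip
  merge→test: test black — skip
merge black
render gray
  render→merge: merge black — skip
  render→index: index black — skip
  render→deploy: deploy black — skip
  render→test: test black — skip
  render→fetch: fetch black — skip
render black
Every edge goes to a white or black vertex — no back edge, so the graph is acyclic.

No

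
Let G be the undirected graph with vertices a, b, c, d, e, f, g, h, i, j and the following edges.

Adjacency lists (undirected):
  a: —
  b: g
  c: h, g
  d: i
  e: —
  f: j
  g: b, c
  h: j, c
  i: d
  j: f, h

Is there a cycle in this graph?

DFS, tracking each vertex's parent; an edge to a visited non-parent vertex closes a cycle.
Start from e:
visit e (parent –)
visit a (parent –)
visit b (parent –)
  visit g (parent b)
    g–b: parent, skip
    visit c (parent g)
      visit h (parent c)
        visit j (parent h)
          visit f (parent j)
            f–j: parent, skip
          j–h: parent, skip
        h–c: parent, skip
      c–g: parent, skip
visit d (parent –)
  visit i (parent d)
    i–d: parent, skip
No non-parent visited neighbor found — the graph is a forest.

No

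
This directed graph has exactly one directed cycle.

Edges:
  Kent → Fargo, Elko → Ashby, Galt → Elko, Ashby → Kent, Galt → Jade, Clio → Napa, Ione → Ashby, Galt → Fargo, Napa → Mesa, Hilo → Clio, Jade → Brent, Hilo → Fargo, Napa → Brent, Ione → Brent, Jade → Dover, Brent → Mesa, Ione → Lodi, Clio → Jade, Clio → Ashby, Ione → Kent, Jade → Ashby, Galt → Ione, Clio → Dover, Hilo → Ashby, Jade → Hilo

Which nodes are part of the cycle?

DFS with gray/black marking from Jade:
Jade gray
  Dover gray
  Dover black
  Brent gray
    Mesa gray
    Mesa black
  Brent black
  Hilo gray
    Clio gray
      Ashby gray
        Kent gray
          Fargo gray
          Fargo black
        Kent black
      Ashby black
      Clio→Jade: Jade is gray → back edge
Back edge closes the cycle Jade → Hilo → Clio → Jade; its vertices are {Clio, Hilo, Jade}.

Clio, Hilo, Jade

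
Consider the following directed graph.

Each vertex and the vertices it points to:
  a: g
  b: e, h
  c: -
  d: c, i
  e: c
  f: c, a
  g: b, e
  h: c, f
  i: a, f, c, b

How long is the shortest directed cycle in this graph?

For each vertex v, BFS finds the shortest path from v back to v.
The shortest such closed walk is a → g → b → h → f → a, length 5.

5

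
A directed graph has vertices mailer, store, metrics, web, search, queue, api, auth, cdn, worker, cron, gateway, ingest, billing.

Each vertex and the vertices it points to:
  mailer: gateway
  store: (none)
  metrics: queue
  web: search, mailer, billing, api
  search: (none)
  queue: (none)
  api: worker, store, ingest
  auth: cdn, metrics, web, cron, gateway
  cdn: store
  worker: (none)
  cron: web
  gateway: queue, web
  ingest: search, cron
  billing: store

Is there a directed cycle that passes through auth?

No

auth lies on a cycle iff there is a path from auth back to itself.
Exploring from auth, it never reaches itself; equivalently, its strongly connected component is a singleton.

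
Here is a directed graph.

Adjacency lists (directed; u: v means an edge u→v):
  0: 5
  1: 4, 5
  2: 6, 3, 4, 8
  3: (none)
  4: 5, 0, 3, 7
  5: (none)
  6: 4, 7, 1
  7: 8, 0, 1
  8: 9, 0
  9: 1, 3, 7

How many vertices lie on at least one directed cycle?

5

A vertex is on a directed cycle iff it belongs to a strongly connected component of size ≥ 2 (or has a self-loop).
The vertices on cycles are {1, 4, 7, 8, 9} — 5 in total.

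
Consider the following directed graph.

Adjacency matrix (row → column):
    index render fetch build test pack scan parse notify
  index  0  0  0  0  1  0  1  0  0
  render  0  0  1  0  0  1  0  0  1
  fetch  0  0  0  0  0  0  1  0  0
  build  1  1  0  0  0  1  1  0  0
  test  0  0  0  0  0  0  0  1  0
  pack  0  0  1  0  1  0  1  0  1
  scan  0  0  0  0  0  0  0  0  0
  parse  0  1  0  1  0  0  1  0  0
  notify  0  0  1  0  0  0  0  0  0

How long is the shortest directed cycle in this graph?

For each vertex v, BFS finds the shortest path from v back to v.
The shortest such closed walk is test → parse → build → pack → test, length 4.

4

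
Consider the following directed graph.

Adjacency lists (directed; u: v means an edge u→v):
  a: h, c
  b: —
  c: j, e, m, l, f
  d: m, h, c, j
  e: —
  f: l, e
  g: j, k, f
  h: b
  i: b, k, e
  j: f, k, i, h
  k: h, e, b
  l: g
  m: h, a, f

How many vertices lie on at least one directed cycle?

A vertex is on a directed cycle iff it belongs to a strongly connected component of size ≥ 2 (or has a self-loop).
The vertices on cycles are {a, c, f, g, j, l, m} — 7 in total.

7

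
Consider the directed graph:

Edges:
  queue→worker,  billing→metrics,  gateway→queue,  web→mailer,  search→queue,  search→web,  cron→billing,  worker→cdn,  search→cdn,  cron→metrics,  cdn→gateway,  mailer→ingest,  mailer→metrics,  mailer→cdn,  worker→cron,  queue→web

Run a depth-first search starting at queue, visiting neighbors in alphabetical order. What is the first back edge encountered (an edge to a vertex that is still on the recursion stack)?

DFS from queue (visiting neighbors in alphabetical order); mark gray on enter, black on exit:
queue gray
  web gray
    mailer gray
      cdn gray
        gateway gray
          gateway→queue: queue is gray → back edge
First back edge: gateway → queue.

gateway->queue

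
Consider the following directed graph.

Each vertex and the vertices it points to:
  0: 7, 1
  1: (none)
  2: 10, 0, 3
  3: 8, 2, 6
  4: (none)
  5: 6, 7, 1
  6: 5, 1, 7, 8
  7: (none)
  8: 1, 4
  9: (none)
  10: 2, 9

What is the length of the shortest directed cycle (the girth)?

2

For each vertex v, BFS finds the shortest path from v back to v.
The shortest such closed walk is 2 → 10 → 2, length 2.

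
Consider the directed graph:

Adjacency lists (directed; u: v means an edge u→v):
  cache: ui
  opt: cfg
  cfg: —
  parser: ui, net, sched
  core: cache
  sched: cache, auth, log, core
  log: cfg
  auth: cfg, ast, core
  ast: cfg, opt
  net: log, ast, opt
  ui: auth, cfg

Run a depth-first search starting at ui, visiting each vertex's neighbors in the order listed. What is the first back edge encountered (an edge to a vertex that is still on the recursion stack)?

DFS from ui (visiting each vertex's neighbors in the order listed); mark gray on enter, black on exit:
ui gray
  auth gray
    cfg gray
    cfg black
    ast gray
      ast→cfg: cfg black — skip
      opt gray
        opt→cfg: cfg black — skip
      opt black
    ast black
    core gray
      cache gray
        cache→ui: ui is gray → back edge
First back edge: cache → ui.

cache->ui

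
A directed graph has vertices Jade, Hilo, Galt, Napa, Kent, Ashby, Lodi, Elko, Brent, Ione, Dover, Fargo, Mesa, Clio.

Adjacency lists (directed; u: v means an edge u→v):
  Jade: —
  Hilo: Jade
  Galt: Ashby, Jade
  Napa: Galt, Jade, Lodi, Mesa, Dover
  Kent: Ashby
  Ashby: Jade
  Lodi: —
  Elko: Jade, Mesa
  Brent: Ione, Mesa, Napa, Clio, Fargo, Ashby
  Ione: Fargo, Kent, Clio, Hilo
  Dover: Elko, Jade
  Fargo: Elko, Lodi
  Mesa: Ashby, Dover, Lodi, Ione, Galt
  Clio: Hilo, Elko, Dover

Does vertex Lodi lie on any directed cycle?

No

Lodi lies on a cycle iff there is a path from Lodi back to itself.
Exploring from Lodi, it never reaches itself; equivalently, its strongly connected component is a singleton.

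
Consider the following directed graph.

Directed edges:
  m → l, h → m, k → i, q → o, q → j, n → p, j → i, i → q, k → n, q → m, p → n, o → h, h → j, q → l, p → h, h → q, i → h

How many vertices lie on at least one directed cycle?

A vertex is on a directed cycle iff it belongs to a strongly connected component of size ≥ 2 (or has a self-loop).
The vertices on cycles are {h, i, j, n, o, p, q} — 7 in total.

7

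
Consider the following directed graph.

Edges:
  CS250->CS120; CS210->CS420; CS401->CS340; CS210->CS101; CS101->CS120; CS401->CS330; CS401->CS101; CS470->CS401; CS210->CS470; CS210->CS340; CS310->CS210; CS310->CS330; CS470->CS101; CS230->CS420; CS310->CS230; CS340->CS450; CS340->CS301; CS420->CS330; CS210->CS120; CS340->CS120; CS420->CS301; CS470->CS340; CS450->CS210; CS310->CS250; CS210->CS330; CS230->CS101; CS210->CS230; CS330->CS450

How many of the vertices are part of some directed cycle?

8

A vertex is on a directed cycle iff it belongs to a strongly connected component of size ≥ 2 (or has a self-loop).
The vertices on cycles are {CS210, CS230, CS330, CS340, CS401, CS420, CS450, CS470} — 8 in total.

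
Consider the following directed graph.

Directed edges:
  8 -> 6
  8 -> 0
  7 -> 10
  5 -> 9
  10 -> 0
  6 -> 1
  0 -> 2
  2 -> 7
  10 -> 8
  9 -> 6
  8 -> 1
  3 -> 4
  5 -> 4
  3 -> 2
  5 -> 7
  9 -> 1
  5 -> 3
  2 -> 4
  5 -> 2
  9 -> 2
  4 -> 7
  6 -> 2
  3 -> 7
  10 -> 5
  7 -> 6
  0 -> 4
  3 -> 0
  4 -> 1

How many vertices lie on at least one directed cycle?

10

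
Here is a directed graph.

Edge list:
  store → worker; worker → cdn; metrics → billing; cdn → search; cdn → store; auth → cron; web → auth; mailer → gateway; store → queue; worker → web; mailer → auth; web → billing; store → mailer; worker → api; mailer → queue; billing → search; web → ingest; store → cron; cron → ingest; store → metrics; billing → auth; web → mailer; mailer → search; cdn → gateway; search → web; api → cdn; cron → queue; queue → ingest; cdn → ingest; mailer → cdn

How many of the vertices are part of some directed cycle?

9

A vertex is on a directed cycle iff it belongs to a strongly connected component of size ≥ 2 (or has a self-loop).
The vertices on cycles are {api, cdn, web, store, mailer, search, worker, billing, metrics} — 9 in total.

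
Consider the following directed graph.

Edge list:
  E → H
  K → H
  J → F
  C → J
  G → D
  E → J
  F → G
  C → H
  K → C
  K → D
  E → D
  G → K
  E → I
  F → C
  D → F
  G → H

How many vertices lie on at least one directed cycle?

A vertex is on a directed cycle iff it belongs to a strongly connected component of size ≥ 2 (or has a self-loop).
The vertices on cycles are {C, D, F, G, J, K} — 6 in total.

6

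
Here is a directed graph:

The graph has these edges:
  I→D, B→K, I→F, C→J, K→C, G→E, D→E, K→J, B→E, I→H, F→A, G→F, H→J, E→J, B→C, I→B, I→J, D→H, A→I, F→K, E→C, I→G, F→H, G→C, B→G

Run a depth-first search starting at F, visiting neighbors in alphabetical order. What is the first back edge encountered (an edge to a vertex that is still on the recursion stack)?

G->F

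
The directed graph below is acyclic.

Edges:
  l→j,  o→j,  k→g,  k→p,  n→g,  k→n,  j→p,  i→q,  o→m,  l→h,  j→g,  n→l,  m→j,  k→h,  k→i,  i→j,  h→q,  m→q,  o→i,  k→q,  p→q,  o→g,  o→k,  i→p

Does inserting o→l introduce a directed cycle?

No

Adding o→l creates a cycle iff l can already reach o.
Explore from l: no path reaches o. The graph stays acyclic.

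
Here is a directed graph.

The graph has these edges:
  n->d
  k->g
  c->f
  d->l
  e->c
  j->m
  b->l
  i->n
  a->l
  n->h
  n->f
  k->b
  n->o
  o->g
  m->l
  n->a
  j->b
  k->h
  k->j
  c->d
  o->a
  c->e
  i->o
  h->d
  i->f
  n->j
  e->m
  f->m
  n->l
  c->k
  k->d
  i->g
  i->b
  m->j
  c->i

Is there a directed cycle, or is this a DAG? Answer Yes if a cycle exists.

DFS with white/gray/black marking, starting from o:
o gray
  g gray
  g black
  a gray
    l gray
    l black
  a black
o black
d gray
  d→l: l black — skip
d black
e gray
  m gray
    m→l: l black — skip
    j gray
      b gray
        b→l: l black — skip
      b black
      j→m: m is gray → back edge
Back edge found, so a cycle exists: m → j → m.

Yes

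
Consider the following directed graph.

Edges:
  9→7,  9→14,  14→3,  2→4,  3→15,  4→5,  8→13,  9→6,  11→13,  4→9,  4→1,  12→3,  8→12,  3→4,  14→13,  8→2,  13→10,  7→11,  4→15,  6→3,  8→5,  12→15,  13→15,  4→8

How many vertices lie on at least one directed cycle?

8

A vertex is on a directed cycle iff it belongs to a strongly connected component of size ≥ 2 (or has a self-loop).
The vertices on cycles are {2, 3, 4, 6, 8, 9, 12, 14} — 8 in total.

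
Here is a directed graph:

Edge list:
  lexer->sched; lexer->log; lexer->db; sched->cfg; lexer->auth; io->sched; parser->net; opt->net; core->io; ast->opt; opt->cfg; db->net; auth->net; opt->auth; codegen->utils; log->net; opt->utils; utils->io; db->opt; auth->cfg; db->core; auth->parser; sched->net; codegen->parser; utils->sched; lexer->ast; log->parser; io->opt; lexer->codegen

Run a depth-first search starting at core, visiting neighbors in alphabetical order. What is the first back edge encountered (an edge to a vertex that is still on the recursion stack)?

utils→io

DFS from core (visiting neighbors in alphabetical order); mark gray on enter, black on exit:
core gray
  io gray
    opt gray
      auth gray
        cfg gray
        cfg black
        net gray
        net black
        parser gray
          parser→net: net black — skip
        parser black
      auth black
      opt→cfg: cfg black — skip
      opt→net: net black — skip
      utils gray
        utils→io: io is gray → back edge
First back edge: utils → io.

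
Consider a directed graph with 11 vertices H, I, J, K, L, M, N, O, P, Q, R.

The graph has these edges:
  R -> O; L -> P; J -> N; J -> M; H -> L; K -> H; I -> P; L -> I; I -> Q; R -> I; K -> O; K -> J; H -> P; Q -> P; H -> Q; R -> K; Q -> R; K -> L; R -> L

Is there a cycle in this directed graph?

Yes

DFS with white/gray/black marking, starting from H:
H gray
  P gray
  P black
  L gray
    I gray
      I→P: P black — skip
      Q gray
        R gray
          R→I: I is gray → back edge
Back edge found, so a cycle exists: I → Q → R → I.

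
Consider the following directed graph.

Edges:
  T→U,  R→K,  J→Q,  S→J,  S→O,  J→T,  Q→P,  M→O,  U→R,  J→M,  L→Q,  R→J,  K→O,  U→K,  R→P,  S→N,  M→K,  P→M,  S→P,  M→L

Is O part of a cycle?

O lies on a cycle iff there is a path from O back to itself.
Exploring from O, it never reaches itself; equivalently, its strongly connected component is a singleton.

No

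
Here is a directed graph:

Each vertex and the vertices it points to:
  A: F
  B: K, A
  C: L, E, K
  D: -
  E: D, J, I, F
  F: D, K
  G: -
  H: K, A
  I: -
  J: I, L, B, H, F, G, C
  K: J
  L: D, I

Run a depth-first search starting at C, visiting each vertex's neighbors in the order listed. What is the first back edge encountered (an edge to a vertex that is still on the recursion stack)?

K→J

DFS from C (visiting each vertex's neighbors in the order listed); mark gray on enter, black on exit:
C gray
  L gray
    D gray
    D black
    I gray
    I black
  L black
  E gray
    E→D: D black — skip
    J gray
      J→I: I black — skip
      J→L: L black — skip
      B gray
        K gray
          K→J: J is gray → back edge
First back edge: K → J.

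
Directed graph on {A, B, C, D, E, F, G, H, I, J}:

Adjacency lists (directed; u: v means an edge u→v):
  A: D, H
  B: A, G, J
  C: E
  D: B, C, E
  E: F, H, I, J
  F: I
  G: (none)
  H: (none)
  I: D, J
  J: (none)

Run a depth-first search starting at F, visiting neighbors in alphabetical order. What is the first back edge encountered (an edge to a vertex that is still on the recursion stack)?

A->D

DFS from F (visiting neighbors in alphabetical order); mark gray on enter, black on exit:
F gray
  I gray
    D gray
      B gray
        A gray
          A→D: D is gray → back edge
First back edge: A → D.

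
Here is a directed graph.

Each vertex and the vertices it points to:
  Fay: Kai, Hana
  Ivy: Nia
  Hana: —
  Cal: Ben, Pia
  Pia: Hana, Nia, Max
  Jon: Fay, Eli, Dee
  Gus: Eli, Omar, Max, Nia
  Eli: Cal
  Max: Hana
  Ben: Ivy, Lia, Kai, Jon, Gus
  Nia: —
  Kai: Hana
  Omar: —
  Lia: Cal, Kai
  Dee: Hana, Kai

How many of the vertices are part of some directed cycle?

A vertex is on a directed cycle iff it belongs to a strongly connected component of size ≥ 2 (or has a self-loop).
The vertices on cycles are {Ben, Cal, Eli, Gus, Jon, Lia} — 6 in total.

6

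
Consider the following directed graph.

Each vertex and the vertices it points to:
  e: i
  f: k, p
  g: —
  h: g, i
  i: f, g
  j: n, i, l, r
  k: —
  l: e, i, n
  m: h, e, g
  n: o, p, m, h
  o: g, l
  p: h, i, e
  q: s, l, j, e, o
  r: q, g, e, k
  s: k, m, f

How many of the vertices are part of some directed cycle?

11

A vertex is on a directed cycle iff it belongs to a strongly connected component of size ≥ 2 (or has a self-loop).
The vertices on cycles are {e, f, h, i, j, l, n, o, p, q, r} — 11 in total.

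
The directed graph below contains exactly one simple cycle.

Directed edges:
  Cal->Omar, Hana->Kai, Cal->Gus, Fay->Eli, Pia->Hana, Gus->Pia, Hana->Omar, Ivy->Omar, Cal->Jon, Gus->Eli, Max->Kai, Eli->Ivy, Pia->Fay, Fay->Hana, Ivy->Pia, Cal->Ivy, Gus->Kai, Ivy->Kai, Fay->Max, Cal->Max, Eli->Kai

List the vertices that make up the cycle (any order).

Eli, Fay, Ivy, Pia

DFS with gray/black marking from Pia:
Pia gray
  Fay gray
    Eli gray
      Ivy gray
        Omar gray
        Omar black
        Kai gray
        Kai black
        Ivy→Pia: Pia is gray → back edge
Back edge closes the cycle Pia → Fay → Eli → Ivy → Pia; its vertices are {Eli, Fay, Ivy, Pia}.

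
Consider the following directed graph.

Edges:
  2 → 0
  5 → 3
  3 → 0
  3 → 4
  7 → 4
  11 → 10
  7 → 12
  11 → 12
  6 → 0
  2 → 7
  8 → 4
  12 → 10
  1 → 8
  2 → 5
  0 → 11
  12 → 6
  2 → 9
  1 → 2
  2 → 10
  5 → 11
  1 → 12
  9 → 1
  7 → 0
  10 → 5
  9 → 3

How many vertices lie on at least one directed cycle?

10

A vertex is on a directed cycle iff it belongs to a strongly connected component of size ≥ 2 (or has a self-loop).
The vertices on cycles are {0, 1, 2, 3, 5, 6, 9, 10, 11, 12} — 10 in total.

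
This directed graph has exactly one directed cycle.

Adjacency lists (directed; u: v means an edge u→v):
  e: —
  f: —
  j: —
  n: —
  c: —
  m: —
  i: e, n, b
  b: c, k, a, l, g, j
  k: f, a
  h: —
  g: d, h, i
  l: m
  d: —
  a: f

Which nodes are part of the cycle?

b, g, i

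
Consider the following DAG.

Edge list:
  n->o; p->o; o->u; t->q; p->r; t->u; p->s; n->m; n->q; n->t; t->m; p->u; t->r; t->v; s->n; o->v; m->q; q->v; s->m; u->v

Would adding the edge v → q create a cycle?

Yes

Adding v→q creates a cycle iff q can already reach v.
Path from q: q → v.
So q → … → v → q is a cycle.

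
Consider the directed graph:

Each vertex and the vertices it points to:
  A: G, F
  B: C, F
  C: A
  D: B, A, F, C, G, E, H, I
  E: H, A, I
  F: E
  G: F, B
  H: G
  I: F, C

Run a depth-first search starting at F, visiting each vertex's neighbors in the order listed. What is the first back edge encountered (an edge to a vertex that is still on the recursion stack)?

DFS from F (visiting each vertex's neighbors in the order listed); mark gray on enter, black on exit:
F gray
  E gray
    H gray
      G gray
        G→F: F is gray → back edge
First back edge: G → F.

G→F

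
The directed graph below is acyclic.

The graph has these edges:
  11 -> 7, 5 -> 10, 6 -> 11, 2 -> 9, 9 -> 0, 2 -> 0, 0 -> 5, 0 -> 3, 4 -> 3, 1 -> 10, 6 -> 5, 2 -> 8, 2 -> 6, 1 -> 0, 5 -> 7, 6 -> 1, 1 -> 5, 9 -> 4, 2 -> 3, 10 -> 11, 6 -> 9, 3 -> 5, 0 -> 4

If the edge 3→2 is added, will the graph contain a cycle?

Adding 3→2 creates a cycle iff 2 can already reach 3.
Path from 2: 2 → 3.
So 2 → … → 3 → 2 is a cycle.

Yes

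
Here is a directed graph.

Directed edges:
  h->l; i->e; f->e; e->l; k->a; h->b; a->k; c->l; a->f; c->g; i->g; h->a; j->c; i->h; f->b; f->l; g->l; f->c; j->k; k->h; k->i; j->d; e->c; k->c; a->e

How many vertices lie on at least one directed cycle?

4

A vertex is on a directed cycle iff it belongs to a strongly connected component of size ≥ 2 (or has a self-loop).
The vertices on cycles are {a, h, i, k} — 4 in total.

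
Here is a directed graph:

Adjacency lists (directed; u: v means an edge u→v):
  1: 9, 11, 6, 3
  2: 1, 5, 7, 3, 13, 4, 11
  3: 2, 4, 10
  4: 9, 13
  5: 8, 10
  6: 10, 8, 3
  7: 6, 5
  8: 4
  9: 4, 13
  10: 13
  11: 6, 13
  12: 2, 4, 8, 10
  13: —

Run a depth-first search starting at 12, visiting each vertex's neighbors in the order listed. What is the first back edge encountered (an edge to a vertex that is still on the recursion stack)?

DFS from 12 (visiting each vertex's neighbors in the order listed); mark gray on enter, black on exit:
12 gray
  2 gray
    1 gray
      9 gray
        4 gray
          4→9: 9 is gray → back edge
First back edge: 4 → 9.

4→9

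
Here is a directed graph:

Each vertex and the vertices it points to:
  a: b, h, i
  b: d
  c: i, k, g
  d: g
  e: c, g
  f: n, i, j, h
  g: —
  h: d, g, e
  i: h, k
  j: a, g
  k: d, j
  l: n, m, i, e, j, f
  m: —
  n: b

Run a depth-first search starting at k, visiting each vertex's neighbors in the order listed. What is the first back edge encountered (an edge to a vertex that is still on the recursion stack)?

DFS from k (visiting each vertex's neighbors in the order listed); mark gray on enter, black on exit:
k gray
  d gray
    g gray
    g black
  d black
  j gray
    a gray
      b gray
        b→d: d black — skip
      b black
      h gray
        h→d: d black — skip
        h→g: g black — skip
        e gray
          c gray
            i gray
              i→h: h is gray → back edge
First back edge: i → h.

i->h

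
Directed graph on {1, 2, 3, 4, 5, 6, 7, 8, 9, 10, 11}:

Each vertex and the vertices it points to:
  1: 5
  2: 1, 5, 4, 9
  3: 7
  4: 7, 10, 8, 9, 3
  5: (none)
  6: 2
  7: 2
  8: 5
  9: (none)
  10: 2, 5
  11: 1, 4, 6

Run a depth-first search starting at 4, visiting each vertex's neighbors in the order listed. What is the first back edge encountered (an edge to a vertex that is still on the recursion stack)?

2->4

DFS from 4 (visiting each vertex's neighbors in the order listed); mark gray on enter, black on exit:
4 gray
  7 gray
    2 gray
      1 gray
        5 gray
        5 black
      1 black
      2→5: 5 black — skip
      2→4: 4 is gray → back edge
First back edge: 2 → 4.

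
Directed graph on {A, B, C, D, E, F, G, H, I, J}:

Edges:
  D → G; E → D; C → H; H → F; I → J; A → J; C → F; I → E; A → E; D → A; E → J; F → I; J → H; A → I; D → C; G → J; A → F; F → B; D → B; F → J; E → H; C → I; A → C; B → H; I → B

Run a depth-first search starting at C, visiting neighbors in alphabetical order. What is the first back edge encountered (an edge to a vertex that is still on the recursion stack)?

DFS from C (visiting neighbors in alphabetical order); mark gray on enter, black on exit:
C gray
  F gray
    B gray
      H gray
        H→F: F is gray → back edge
First back edge: H → F.

H->F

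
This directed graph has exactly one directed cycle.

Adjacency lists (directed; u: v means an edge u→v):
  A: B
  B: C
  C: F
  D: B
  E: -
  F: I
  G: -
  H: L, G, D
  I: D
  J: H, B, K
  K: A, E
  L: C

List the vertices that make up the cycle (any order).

B, C, D, F, I

DFS with gray/black marking from D:
D gray
  B gray
    C gray
      F gray
        I gray
          I→D: D is gray → back edge
Back edge closes the cycle D → B → C → F → I → D; its vertices are {B, C, D, F, I}.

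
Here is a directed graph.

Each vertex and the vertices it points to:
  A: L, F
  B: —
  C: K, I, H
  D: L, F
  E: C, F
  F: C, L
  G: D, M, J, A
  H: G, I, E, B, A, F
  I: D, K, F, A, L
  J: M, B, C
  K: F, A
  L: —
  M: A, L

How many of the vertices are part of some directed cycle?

11

A vertex is on a directed cycle iff it belongs to a strongly connected component of size ≥ 2 (or has a self-loop).
The vertices on cycles are {A, C, D, E, F, G, H, I, J, K, M} — 11 in total.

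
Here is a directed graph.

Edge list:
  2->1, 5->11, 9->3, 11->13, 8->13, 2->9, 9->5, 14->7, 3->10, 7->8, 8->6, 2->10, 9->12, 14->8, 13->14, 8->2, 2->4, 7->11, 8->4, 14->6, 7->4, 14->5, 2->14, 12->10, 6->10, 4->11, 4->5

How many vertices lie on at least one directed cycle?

9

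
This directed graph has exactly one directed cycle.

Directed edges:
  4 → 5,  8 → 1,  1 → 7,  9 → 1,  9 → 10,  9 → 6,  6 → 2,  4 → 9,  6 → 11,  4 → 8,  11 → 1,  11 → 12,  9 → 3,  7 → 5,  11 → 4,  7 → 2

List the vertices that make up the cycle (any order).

DFS with gray/black marking from 4:
4 gray
  5 gray
  5 black
  8 gray
    1 gray
      7 gray
        7→5: 5 black — skip
        2 gray
        2 black
      7 black
    1 black
  8 black
  9 gray
    10 gray
    10 black
    6 gray
      11 gray
        12 gray
        12 black
        11→4: 4 is gray → back edge
Back edge closes the cycle 4 → 9 → 6 → 11 → 4; its vertices are {4, 6, 9, 11}.

4, 6, 9, 11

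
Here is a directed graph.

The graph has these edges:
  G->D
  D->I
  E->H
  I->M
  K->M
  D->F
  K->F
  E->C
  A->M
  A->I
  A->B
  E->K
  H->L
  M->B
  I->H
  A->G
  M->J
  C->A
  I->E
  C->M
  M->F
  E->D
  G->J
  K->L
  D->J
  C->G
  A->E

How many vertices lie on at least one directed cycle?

6

A vertex is on a directed cycle iff it belongs to a strongly connected component of size ≥ 2 (or has a self-loop).
The vertices on cycles are {A, C, D, E, G, I} — 6 in total.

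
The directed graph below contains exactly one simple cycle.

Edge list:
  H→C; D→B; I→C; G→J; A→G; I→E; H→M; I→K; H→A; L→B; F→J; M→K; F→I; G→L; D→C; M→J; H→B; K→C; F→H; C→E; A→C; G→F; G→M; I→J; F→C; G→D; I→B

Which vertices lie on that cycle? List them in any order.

A, F, G, H

DFS with gray/black marking from G:
G gray
  L gray
    B gray
    B black
  L black
  F gray
    H gray
      A gray
        A→G: G is gray → back edge
Back edge closes the cycle G → F → H → A → G; its vertices are {A, F, G, H}.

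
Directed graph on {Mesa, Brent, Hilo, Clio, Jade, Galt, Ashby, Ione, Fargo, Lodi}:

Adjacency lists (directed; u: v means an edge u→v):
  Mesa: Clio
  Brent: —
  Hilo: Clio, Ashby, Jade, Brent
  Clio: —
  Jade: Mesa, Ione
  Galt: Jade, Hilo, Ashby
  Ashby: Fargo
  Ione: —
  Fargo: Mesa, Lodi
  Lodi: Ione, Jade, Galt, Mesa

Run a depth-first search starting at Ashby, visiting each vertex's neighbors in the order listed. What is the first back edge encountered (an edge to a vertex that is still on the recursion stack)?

DFS from Ashby (visiting each vertex's neighbors in the order listed); mark gray on enter, black on exit:
Ashby gray
  Fargo gray
    Mesa gray
      Clio gray
      Clio black
    Mesa black
    Lodi gray
      Ione gray
      Ione black
      Jade gray
        Jade→Mesa: Mesa black — skip
        Jade→Ione: Ione black — skip
      Jade black
      Galt gray
        Galt→Jade: Jade black — skip
        Hilo gray
          Hilo→Clio: Clio black — skip
          Hilo→Ashby: Ashby is gray → back edge
First back edge: Hilo → Ashby.

Hilo→Ashby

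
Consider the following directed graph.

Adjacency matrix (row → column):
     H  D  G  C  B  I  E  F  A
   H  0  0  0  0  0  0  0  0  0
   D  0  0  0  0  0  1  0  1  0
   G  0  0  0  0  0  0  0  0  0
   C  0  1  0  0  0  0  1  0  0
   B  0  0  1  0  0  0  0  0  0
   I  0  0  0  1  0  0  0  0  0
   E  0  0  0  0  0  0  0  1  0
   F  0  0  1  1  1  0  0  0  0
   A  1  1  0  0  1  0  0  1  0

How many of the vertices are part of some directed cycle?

5

A vertex is on a directed cycle iff it belongs to a strongly connected component of size ≥ 2 (or has a self-loop).
The vertices on cycles are {C, D, E, F, I} — 5 in total.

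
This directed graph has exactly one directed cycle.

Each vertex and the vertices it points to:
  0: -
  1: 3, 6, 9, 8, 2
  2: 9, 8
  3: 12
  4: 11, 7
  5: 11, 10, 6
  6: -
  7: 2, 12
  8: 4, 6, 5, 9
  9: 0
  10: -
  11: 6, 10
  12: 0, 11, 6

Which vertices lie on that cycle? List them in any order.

DFS with gray/black marking from 8:
8 gray
  4 gray
    11 gray
      6 gray
      6 black
      10 gray
      10 black
    11 black
    7 gray
      2 gray
        9 gray
          0 gray
          0 black
        9 black
        2→8: 8 is gray → back edge
Back edge closes the cycle 8 → 4 → 7 → 2 → 8; its vertices are {2, 4, 7, 8}.

2, 4, 7, 8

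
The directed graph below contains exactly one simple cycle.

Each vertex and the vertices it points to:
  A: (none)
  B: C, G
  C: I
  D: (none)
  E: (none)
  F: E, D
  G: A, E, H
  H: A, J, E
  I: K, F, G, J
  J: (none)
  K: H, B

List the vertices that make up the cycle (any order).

B, C, I, K

DFS with gray/black marking from I:
I gray
  K gray
    H gray
      A gray
      A black
      J gray
      J black
      E gray
      E black
    H black
    B gray
      C gray
        C→I: I is gray → back edge
Back edge closes the cycle I → K → B → C → I; its vertices are {B, C, I, K}.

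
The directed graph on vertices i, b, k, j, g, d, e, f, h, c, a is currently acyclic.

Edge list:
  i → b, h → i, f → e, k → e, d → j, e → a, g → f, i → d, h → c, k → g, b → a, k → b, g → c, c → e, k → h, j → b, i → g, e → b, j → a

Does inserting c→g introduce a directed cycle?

Yes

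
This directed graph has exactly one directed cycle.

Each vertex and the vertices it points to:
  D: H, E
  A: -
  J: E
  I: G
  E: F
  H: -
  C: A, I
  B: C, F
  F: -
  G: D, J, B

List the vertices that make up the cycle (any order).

B, C, G, I

DFS with gray/black marking from G:
G gray
  D gray
    H gray
    H black
    E gray
      F gray
      F black
    E black
  D black
  J gray
    J→E: E black — skip
  J black
  B gray
    C gray
      A gray
      A black
      I gray
        I→G: G is gray → back edge
Back edge closes the cycle G → B → C → I → G; its vertices are {B, C, G, I}.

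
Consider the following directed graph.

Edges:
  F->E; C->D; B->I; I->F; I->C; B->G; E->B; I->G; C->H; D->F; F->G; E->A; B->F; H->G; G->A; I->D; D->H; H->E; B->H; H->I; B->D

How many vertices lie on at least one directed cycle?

7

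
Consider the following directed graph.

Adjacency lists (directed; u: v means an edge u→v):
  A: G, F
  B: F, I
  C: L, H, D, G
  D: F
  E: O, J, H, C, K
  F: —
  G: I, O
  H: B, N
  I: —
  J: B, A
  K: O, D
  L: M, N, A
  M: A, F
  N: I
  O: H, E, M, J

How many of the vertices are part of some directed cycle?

9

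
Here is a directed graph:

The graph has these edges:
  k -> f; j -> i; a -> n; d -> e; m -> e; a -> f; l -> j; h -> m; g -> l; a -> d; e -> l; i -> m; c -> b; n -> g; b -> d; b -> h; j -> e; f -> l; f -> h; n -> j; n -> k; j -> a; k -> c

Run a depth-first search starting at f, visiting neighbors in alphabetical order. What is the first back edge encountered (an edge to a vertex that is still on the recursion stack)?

DFS from f (visiting neighbors in alphabetical order); mark gray on enter, black on exit:
f gray
  h gray
    m gray
      e gray
        l gray
          j gray
            a gray
              d gray
                d→e: e is gray → back edge
First back edge: d → e.

d→e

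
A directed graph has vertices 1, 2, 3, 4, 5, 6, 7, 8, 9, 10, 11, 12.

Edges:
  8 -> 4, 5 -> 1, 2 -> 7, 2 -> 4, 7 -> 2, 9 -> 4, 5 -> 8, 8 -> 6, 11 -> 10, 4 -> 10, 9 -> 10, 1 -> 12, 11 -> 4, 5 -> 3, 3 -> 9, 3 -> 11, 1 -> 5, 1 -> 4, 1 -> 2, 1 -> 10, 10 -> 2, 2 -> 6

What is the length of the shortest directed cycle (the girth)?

2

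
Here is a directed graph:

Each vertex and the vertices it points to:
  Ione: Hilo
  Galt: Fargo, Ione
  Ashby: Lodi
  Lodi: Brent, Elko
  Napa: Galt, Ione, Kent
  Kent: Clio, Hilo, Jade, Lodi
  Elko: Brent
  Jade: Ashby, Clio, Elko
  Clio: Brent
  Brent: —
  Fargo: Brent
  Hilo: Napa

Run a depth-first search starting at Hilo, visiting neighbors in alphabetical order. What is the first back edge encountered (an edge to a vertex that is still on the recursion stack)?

DFS from Hilo (visiting neighbors in alphabetical order); mark gray on enter, black on exit:
Hilo gray
  Napa gray
    Galt gray
      Fargo gray
        Brent gray
        Brent black
      Fargo black
      Ione gray
        Ione→Hilo: Hilo is gray → back edge
First back edge: Ione → Hilo.

Ione→Hilo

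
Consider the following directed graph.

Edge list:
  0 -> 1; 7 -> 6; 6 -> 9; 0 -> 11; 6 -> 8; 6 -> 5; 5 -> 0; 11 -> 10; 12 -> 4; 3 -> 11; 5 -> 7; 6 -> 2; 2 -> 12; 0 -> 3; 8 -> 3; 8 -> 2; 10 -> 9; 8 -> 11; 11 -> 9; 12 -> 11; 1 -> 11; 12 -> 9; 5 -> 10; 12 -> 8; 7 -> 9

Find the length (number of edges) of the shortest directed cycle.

3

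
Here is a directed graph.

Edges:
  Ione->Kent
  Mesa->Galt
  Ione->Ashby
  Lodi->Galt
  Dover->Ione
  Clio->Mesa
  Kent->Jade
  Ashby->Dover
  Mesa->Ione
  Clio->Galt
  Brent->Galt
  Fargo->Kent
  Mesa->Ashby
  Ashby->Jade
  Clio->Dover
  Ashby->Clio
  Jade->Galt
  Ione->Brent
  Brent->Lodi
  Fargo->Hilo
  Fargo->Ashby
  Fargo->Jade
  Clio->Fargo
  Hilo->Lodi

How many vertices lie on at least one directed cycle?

6

A vertex is on a directed cycle iff it belongs to a strongly connected component of size ≥ 2 (or has a self-loop).
The vertices on cycles are {Clio, Ione, Mesa, Ashby, Dover, Fargo} — 6 in total.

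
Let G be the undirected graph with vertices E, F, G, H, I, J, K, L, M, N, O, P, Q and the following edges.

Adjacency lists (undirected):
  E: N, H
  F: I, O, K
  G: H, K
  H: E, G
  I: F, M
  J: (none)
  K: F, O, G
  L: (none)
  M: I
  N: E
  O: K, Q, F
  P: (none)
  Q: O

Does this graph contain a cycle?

Yes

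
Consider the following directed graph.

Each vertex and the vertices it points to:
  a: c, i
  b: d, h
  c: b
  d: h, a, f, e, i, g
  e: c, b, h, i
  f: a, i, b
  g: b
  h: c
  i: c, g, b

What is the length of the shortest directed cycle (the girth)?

For each vertex v, BFS finds the shortest path from v back to v.
The shortest such closed walk is d → g → b → d, length 3.

3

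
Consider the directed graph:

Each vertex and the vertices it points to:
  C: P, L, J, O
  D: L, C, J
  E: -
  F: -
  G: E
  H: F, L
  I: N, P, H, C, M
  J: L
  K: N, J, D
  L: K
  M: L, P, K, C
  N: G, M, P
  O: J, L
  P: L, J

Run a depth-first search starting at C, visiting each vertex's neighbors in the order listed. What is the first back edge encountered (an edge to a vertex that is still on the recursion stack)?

M→L

DFS from C (visiting each vertex's neighbors in the order listed); mark gray on enter, black on exit:
C gray
  P gray
    L gray
      K gray
        N gray
          G gray
            E gray
            E black
          G black
          M gray
            M→L: L is gray → back edge
First back edge: M → L.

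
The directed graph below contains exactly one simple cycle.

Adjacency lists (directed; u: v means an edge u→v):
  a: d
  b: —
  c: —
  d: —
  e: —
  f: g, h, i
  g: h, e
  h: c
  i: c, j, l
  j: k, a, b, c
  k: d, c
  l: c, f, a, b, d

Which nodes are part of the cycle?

f, i, l

DFS with gray/black marking from f:
f gray
  g gray
    h gray
      c gray
      c black
    h black
    e gray
    e black
  g black
  f→h: h black — skip
  i gray
    i→c: c black — skip
    j gray
      k gray
        d gray
        d black
        k→c: c black — skip
      k black
      a gray
        a→d: d black — skip
      a black
      b gray
      b black
      j→c: c black — skip
    j black
    l gray
      l→c: c black — skip
      l→f: f is gray → back edge
Back edge closes the cycle f → i → l → f; its vertices are {f, i, l}.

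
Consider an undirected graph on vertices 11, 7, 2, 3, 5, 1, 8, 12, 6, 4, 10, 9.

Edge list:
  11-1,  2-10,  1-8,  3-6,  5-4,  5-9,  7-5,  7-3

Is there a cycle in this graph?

DFS, tracking each vertex's parent; an edge to a visited non-parent vertex closes a cycle.
Start from 2:
visit 2 (parent –)
  visit 10 (parent 2)
    10–2: parent, skip
visit 11 (parent –)
  visit 1 (parent 11)
    1–11: parent, skip
    visit 8 (parent 1)
      8–1: parent, skip
visit 7 (parent –)
  visit 5 (parent 7)
    visit 9 (parent 5)
      9–5: parent, skip
    5–7: parent, skip
    visit 4 (parent 5)
      4–5: parent, skip
  visit 3 (parent 7)
    visit 6 (parent 3)
      6–3: parent, skip
    3–7: parent, skip
visit 12 (parent –)
No non-parent visited neighbor found — the graph is a forest.

No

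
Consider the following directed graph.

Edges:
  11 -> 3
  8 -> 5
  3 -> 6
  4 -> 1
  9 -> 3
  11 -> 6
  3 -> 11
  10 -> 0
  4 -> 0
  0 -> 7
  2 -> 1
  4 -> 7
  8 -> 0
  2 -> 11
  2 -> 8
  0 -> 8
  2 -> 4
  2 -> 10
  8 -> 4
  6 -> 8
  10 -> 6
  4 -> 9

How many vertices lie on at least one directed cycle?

A vertex is on a directed cycle iff it belongs to a strongly connected component of size ≥ 2 (or has a self-loop).
The vertices on cycles are {0, 3, 4, 6, 8, 9, 11} — 7 in total.

7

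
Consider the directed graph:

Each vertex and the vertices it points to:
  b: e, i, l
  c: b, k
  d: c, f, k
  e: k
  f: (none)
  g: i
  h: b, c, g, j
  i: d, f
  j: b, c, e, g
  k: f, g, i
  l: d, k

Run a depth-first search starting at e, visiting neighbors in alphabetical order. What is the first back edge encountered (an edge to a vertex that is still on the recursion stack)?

DFS from e (visiting neighbors in alphabetical order); mark gray on enter, black on exit:
e gray
  k gray
    f gray
    f black
    g gray
      i gray
        d gray
          c gray
            b gray
              b→e: e is gray → back edge
First back edge: b → e.

b->e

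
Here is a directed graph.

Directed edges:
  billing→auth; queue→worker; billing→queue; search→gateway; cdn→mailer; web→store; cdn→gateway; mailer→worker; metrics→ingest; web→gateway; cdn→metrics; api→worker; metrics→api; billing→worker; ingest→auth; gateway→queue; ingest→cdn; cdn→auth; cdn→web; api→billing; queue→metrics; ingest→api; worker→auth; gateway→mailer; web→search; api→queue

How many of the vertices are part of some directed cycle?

A vertex is on a directed cycle iff it belongs to a strongly connected component of size ≥ 2 (or has a self-loop).
The vertices on cycles are {api, cdn, web, queue, ingest, search, billing, gateway, metrics} — 9 in total.

9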